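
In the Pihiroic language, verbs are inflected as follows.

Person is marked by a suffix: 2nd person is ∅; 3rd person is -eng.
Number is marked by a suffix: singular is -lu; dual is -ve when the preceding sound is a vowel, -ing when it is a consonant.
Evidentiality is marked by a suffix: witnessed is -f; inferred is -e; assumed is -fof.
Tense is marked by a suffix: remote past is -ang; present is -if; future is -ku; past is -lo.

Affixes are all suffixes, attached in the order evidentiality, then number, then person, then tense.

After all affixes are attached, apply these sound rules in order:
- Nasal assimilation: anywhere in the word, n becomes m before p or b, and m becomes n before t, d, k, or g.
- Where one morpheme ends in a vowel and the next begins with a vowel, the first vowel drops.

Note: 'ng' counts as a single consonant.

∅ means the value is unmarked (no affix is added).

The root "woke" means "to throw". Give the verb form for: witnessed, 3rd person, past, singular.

Attach evidentiality witnessed -f → wokef.
Attach number singular -lu → wokeflu.
Attach person 3rd person -eng → wokeflueng.
Attach tense past -lo → wokefluenglo.
Nasal assimilation: no change.
Apply vowel deletion: wokefluenglo → wokeflenglo.

wokeflenglo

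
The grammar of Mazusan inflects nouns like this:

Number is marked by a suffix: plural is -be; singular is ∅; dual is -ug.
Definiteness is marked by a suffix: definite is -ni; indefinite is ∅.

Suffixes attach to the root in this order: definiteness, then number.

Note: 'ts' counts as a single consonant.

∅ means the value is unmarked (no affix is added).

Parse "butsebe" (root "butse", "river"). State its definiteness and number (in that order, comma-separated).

Segment: butse-be.
definiteness: ∅ → indefinite.
number: -be → plural.

indefinite, plural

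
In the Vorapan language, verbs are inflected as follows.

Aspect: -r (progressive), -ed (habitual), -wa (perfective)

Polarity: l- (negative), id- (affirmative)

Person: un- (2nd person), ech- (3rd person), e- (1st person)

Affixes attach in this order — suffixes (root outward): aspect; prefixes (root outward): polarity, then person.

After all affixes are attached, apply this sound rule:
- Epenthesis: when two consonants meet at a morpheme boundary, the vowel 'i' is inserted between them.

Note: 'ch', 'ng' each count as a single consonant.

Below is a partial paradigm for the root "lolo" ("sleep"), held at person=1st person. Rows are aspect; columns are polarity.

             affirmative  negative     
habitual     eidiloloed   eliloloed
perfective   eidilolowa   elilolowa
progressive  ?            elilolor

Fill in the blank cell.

Attach polarity affirmative id- → idlolo.
Attach person 1st person e- → eidlolo.
Attach aspect progressive -r → eidlolor.
Apply epenthesis: eidlolor → eidilolor.

eidilolor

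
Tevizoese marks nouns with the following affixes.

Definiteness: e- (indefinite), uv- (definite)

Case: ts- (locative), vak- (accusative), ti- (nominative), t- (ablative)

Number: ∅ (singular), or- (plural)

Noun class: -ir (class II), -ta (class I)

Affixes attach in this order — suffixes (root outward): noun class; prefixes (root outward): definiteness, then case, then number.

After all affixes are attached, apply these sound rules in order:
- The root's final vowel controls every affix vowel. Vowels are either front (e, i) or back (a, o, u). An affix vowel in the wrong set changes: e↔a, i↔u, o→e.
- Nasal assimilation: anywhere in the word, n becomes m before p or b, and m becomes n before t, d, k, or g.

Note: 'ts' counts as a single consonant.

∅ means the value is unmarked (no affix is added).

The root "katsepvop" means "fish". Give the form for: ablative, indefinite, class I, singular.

Attach definiteness indefinite e- → ekatsepvop.
Attach case ablative t- → tekatsepvop.
number = singular: zero marking, form stays tekatsepvop.
Attach noun class class I -ta → tekatsepvopta.
Apply vowel harmony: tekatsepvopta → takatsepvopta.
Nasal assimilation: no change.

takatsepvopta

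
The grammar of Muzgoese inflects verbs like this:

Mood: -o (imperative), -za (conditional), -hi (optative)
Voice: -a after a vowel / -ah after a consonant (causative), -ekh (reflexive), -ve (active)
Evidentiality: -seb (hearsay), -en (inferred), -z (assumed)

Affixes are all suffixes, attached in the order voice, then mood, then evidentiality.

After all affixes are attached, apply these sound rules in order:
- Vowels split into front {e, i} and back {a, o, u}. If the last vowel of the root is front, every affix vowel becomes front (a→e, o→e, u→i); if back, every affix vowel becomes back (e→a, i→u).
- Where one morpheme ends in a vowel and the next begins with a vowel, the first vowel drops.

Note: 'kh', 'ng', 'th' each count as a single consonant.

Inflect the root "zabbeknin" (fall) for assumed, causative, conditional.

Attach voice causative -ah (after consonant 'n') → zabbekninah.
Attach mood conditional -za → zabbekninahza.
Attach evidentiality assumed -z → zabbekninahzaz.
Apply vowel harmony: zabbekninahzaz → zabbekninehzez.
Vowel deletion: no change.

zabbekninehzez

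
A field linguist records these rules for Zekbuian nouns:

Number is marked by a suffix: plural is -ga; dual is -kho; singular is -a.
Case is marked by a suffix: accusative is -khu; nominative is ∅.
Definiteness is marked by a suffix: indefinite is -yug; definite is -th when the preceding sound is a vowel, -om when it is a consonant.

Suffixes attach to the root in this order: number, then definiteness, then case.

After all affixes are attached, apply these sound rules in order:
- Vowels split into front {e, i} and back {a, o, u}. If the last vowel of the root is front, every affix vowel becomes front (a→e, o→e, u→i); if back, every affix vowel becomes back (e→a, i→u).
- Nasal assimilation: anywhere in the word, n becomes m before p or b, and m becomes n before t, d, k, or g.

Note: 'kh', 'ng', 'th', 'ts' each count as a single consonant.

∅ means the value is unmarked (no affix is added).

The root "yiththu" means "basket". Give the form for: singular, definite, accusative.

Attach number singular -a → yiththua.
Attach definiteness definite -th (after vowel 'a') → yiththuath.
Attach case accusative -khu → yiththuathkhu.
Vowel harmony: no change.
Nasal assimilation: no change.

yiththuathkhu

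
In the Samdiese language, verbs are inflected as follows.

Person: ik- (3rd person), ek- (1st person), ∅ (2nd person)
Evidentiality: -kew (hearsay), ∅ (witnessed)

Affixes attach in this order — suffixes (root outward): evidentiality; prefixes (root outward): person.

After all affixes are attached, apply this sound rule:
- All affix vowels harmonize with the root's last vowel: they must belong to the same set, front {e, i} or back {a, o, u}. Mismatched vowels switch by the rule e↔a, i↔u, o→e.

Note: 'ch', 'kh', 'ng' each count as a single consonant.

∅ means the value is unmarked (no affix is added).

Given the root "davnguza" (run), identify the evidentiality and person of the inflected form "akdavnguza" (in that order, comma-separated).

witnessed, 1st person

Segment: ek-davnguza.
evidentiality: ∅ → witnessed.
person: ek- → 1st person.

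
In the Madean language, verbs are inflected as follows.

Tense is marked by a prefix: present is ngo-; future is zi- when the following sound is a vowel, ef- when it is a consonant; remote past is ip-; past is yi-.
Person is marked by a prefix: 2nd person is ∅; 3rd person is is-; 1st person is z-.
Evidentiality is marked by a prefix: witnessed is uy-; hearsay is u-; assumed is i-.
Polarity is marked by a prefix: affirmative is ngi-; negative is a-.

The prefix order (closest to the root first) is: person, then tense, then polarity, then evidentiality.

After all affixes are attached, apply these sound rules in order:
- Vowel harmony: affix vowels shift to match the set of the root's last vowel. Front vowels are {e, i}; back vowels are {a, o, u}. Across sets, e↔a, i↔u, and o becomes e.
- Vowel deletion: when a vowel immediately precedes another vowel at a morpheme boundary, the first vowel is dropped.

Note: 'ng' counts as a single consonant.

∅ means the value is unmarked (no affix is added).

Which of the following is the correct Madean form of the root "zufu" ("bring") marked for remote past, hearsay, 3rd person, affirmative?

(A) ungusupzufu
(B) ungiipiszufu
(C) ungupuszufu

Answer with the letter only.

Attach person 3rd person is- → iszufu.
Attach tense remote past ip- → ipiszufu.
Attach polarity affirmative ngi- → ngiipiszufu.
Attach evidentiality hearsay u- → ungiipiszufu.
Apply vowel harmony: ungiipiszufu → unguupuszufu.
Apply vowel deletion: unguupuszufu → ungupuszufu.
So the correct form is ungupuszufu, option (C).
(B) ungiipiszufu is wrong: it fails to apply the sound rule(s).
(A) ungusupzufu is wrong: it has the affixes in the wrong order.

C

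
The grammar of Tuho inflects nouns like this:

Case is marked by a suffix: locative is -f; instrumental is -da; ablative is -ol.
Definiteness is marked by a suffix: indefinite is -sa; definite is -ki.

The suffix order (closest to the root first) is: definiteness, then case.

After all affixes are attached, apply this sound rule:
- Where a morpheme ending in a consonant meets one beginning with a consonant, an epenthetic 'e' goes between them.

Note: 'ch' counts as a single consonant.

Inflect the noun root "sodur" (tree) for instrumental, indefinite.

Attach definiteness indefinite -sa → sodursa.
Attach case instrumental -da → sodursada.
Apply epenthesis: sodursada → soduresada.

soduresada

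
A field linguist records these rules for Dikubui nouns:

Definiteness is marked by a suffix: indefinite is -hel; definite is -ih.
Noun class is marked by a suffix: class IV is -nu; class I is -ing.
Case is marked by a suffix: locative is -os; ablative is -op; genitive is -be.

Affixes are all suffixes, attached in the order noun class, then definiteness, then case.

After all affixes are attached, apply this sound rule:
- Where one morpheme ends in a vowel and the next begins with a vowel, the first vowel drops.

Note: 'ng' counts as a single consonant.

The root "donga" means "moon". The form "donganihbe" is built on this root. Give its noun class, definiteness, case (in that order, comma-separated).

Segment: donga-nu-ih-be.
noun class: -nu → class IV.
definiteness: -ih → definite.
case: -be → genitive.

class IV, definite, genitive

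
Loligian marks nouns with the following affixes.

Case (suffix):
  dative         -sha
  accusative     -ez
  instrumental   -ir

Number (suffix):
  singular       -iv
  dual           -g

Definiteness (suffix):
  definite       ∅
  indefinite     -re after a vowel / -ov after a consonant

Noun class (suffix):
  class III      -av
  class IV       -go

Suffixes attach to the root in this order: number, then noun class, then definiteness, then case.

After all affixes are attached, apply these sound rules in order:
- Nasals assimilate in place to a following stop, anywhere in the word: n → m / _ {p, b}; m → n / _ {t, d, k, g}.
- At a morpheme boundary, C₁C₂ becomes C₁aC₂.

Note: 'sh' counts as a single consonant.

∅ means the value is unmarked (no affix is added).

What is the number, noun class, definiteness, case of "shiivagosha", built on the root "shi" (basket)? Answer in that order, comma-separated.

singular, class IV, definite, dative

Segment: shi-iv-go-sha.
number: -iv → singular.
noun class: -go → class IV.
definiteness: ∅ → definite.
case: -sha → dative.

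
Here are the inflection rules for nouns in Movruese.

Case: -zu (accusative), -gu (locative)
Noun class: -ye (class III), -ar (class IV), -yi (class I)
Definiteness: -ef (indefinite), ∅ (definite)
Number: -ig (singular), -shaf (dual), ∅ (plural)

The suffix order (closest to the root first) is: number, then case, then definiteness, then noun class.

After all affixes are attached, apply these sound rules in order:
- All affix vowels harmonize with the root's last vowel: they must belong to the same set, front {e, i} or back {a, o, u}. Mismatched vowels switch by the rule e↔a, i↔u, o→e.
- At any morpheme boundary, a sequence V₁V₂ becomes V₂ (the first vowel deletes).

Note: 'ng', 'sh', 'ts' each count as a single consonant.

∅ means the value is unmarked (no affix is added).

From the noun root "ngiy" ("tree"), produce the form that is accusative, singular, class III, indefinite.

ngiyigzefye

Attach number singular -ig → ngiyig.
Attach case accusative -zu → ngiyigzu.
Attach definiteness indefinite -ef → ngiyigzuef.
Attach noun class class III -ye → ngiyigzuefye.
Apply vowel harmony: ngiyigzuefye → ngiyigziefye.
Apply vowel deletion: ngiyigziefye → ngiyigzefye.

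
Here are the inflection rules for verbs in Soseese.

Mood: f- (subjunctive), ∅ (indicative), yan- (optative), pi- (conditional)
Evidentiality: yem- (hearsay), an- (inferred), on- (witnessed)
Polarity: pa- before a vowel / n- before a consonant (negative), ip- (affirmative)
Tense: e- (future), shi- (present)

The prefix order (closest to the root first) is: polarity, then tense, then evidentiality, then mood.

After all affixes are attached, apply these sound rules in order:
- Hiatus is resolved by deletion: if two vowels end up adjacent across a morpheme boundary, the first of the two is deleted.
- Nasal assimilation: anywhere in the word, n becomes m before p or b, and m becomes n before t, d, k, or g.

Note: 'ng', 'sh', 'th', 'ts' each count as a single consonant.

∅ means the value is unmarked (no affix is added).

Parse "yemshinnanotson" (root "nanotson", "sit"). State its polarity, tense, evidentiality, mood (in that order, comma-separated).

negative, present, hearsay, indicative

Segment: yem-shi-n-nanotson.
polarity: pa/n- → negative.
tense: shi- → present.
evidentiality: yem- → hearsay.
mood: ∅ → indicative.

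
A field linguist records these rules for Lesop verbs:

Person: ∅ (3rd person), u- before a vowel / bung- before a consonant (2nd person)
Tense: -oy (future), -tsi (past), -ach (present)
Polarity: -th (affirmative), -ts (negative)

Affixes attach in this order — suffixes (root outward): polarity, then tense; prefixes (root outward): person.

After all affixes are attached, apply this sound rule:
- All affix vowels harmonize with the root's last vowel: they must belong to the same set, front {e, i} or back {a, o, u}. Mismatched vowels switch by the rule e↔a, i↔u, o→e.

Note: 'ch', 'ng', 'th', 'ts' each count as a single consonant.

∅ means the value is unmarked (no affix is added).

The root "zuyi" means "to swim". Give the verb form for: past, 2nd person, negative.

Attach polarity negative -ts → zuyits.
Attach tense past -tsi → zuyitstsi.
Attach person 2nd person bung- (before consonant 'z') → bungzuyitstsi.
Apply vowel harmony: bungzuyitstsi → bingzuyitstsi.

bingzuyitstsi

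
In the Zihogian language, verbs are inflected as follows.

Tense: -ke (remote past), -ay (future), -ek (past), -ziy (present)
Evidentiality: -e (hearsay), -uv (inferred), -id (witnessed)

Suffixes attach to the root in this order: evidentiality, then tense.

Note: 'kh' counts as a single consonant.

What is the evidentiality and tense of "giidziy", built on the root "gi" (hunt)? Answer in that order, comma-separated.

witnessed, present

Segment: gi-id-ziy.
evidentiality: -id → witnessed.
tense: -ziy → present.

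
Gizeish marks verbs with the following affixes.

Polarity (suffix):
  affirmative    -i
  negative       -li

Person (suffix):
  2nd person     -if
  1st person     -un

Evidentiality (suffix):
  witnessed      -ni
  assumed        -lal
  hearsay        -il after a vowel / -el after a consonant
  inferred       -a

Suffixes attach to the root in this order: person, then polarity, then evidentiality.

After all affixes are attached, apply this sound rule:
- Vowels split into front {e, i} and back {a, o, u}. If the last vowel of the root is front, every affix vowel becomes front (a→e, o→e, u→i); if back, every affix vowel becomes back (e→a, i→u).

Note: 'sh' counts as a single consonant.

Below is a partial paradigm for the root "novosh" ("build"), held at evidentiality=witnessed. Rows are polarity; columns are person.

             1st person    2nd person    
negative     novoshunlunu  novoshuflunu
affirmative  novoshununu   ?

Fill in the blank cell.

novoshufunu

Attach person 2nd person -if → novoshif.
Attach polarity affirmative -i → novoshifi.
Attach evidentiality witnessed -ni → novoshifini.
Apply vowel harmony: novoshifini → novoshufunu.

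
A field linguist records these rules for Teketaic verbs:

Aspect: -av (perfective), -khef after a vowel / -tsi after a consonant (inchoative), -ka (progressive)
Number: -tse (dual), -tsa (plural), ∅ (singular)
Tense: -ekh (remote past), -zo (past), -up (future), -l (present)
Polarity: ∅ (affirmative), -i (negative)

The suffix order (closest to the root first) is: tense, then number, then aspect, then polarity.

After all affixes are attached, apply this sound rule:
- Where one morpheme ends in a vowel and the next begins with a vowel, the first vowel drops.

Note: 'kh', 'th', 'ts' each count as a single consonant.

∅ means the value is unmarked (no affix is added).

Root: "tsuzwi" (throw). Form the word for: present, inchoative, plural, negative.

Attach tense present -l → tsuzwil.
Attach number plural -tsa → tsuzwiltsa.
Attach aspect inchoative -khef (after vowel 'a') → tsuzwiltsakhef.
Attach polarity negative -i → tsuzwiltsakhefi.
Vowel deletion: no change.

tsuzwiltsakhefi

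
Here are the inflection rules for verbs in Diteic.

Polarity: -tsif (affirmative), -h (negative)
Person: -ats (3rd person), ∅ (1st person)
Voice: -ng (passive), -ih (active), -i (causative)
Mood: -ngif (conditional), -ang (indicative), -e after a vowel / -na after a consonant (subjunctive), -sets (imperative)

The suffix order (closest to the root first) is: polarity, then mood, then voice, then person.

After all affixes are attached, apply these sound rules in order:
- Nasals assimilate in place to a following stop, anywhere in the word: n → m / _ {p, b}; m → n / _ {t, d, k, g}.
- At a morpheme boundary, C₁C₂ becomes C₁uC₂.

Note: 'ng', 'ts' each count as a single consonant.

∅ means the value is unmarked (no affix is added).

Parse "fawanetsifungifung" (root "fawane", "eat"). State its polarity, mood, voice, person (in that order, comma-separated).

Segment: fawane-tsif-ngif-ng.
polarity: -tsif → affirmative.
mood: -ngif → conditional.
voice: -ng → passive.
person: ∅ → 1st person.

affirmative, conditional, passive, 1st person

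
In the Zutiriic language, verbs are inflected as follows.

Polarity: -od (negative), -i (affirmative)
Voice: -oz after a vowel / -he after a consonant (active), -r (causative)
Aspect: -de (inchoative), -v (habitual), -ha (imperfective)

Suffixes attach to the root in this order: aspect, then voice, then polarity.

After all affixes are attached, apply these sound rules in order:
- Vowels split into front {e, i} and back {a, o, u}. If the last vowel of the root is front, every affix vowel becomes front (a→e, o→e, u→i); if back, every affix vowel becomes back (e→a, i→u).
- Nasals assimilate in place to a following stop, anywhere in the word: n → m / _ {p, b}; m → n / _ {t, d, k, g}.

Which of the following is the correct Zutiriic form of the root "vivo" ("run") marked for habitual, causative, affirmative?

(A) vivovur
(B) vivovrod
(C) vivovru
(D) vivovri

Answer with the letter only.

C

Attach aspect habitual -v → vivov.
Attach voice causative -r → vivovr.
Attach polarity affirmative -i → vivovri.
Apply vowel harmony: vivovri → vivovru.
Nasal assimilation: no change.
So the correct form is vivovru, option (C).
(A) vivovur is wrong: it has the affixes in the wrong order.
(B) vivovrod is wrong: it uses negative instead of affirmative for polarity.
(D) vivovri is wrong: it fails to apply the sound rule(s).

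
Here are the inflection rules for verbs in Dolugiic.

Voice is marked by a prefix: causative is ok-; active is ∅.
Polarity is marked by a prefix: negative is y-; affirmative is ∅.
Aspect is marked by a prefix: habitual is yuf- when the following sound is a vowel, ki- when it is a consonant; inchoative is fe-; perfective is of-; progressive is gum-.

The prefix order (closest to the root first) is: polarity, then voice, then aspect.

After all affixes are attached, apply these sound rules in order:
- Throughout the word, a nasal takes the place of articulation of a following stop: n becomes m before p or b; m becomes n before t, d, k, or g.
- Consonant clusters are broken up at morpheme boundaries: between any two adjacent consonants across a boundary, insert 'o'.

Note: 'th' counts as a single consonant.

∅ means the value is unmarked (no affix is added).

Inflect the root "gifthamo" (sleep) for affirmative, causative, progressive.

gumokogifthamo

polarity = affirmative: zero marking, form stays gifthamo.
Attach voice causative ok- → okgifthamo.
Attach aspect progressive gum- → gumokgifthamo.
Nasal assimilation: no change.
Apply epenthesis: gumokgifthamo → gumokogifthamo.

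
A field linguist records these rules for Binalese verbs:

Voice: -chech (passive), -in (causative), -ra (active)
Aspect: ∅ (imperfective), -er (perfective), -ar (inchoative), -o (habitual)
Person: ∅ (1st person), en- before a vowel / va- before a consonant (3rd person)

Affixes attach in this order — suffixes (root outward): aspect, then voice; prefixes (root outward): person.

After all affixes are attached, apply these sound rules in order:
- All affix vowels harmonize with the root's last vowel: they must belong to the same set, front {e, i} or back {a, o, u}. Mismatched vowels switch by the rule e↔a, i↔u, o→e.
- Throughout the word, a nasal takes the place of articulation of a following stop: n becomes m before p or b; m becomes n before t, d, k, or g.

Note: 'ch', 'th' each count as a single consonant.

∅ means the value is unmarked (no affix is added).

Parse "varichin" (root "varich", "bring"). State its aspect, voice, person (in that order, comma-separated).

imperfective, causative, 1st person

Segment: varich-in.
aspect: ∅ → imperfective.
voice: -in → causative.
person: ∅ → 1st person.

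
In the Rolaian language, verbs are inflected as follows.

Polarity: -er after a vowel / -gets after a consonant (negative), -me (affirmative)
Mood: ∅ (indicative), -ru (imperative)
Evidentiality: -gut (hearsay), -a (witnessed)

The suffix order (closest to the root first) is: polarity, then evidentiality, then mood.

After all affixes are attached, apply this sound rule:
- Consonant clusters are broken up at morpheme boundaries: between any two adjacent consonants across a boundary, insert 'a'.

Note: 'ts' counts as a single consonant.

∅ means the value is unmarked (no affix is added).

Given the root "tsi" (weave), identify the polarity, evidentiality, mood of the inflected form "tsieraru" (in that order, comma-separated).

negative, witnessed, imperative

Segment: tsi-er-a-ru.
polarity: -er/gets → negative.
evidentiality: -a → witnessed.
mood: -ru → imperative.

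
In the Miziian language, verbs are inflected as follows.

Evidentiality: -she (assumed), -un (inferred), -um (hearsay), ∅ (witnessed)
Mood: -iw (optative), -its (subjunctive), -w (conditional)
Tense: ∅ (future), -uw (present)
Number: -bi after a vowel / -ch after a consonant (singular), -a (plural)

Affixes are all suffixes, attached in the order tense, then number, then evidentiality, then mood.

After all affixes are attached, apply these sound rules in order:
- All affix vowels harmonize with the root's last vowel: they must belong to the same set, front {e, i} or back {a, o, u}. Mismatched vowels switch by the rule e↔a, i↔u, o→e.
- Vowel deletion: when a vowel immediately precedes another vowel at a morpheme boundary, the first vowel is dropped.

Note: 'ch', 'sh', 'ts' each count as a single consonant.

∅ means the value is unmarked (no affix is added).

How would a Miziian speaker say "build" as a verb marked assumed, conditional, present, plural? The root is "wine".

Attach tense present -uw → wineuw.
Attach number plural -a → wineuwa.
Attach evidentiality assumed -she → wineuwashe.
Attach mood conditional -w → wineuwashew.
Apply vowel harmony: wineuwashew → wineiweshew.
Apply vowel deletion: wineiweshew → winiweshew.

winiweshew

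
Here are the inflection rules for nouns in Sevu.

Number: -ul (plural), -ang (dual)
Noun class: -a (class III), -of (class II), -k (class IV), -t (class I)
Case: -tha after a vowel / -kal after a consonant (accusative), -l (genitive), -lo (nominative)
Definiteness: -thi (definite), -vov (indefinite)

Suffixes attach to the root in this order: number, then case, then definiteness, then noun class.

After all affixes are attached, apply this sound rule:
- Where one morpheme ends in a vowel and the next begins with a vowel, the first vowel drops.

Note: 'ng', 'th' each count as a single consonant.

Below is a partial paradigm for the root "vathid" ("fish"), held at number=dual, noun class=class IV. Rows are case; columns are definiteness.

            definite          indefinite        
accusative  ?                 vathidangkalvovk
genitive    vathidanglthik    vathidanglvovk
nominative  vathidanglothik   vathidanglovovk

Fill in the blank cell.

Attach number dual -ang → vathidang.
Attach case accusative -kal (after consonant 'ng') → vathidangkal.
Attach definiteness definite -thi → vathidangkalthi.
Attach noun class class IV -k → vathidangkalthik.
Vowel deletion: no change.

vathidangkalthik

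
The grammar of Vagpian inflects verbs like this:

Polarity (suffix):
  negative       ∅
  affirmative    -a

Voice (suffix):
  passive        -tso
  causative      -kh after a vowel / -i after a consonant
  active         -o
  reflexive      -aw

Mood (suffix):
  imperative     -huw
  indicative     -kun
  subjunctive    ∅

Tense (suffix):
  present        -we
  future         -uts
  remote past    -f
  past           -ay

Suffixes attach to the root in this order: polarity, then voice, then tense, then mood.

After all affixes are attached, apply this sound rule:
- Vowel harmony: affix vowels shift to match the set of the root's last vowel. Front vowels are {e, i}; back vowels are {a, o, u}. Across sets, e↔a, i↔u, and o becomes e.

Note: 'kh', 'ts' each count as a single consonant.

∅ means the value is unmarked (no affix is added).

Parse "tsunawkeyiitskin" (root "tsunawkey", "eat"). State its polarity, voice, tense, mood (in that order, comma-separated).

Segment: tsunawkey-i-uts-kun.
polarity: ∅ → negative.
voice: -kh/i → causative.
tense: -uts → future.
mood: -kun → indicative.

negative, causative, future, indicative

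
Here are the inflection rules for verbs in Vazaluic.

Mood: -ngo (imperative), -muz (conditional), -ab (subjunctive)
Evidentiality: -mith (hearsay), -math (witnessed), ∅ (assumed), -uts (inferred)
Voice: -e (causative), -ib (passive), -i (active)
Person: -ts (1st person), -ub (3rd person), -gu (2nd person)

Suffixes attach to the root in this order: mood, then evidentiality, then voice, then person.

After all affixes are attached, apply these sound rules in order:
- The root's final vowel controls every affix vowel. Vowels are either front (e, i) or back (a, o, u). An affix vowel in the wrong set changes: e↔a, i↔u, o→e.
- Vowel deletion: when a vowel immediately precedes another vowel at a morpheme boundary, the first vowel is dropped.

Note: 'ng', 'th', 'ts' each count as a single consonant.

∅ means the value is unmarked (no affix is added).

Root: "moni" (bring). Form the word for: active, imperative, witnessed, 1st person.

moningemethits

Attach mood imperative -ngo → moningo.
Attach evidentiality witnessed -math → moningomath.
Attach voice active -i → moningomathi.
Attach person 1st person -ts → moningomathits.
Apply vowel harmony: moningomathits → moningemethits.
Vowel deletion: no change.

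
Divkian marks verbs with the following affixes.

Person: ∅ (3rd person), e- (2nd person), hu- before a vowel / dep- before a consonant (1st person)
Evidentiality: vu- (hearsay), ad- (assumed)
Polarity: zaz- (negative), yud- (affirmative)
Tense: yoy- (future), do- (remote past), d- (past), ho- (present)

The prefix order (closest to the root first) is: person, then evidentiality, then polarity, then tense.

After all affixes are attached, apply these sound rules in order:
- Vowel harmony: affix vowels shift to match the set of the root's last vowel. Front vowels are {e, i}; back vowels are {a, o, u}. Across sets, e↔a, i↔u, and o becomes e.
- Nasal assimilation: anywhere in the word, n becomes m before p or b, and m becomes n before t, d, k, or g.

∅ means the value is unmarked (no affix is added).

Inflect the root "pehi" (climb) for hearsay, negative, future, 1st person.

yeyzezvideppehi

Attach person 1st person dep- (before consonant 'p') → deppehi.
Attach evidentiality hearsay vu- → vudeppehi.
Attach polarity negative zaz- → zazvudeppehi.
Attach tense future yoy- → yoyzazvudeppehi.
Apply vowel harmony: yoyzazvudeppehi → yeyzezvideppehi.
Nasal assimilation: no change.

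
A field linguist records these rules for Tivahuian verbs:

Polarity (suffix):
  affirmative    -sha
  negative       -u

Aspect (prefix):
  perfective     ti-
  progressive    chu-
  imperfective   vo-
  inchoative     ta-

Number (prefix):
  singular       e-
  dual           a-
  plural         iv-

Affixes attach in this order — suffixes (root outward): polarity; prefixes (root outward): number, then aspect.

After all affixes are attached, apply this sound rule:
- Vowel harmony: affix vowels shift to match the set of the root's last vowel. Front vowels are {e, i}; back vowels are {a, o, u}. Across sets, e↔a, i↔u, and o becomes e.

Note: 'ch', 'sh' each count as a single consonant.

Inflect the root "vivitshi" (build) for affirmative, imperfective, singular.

veevivitshishe

Attach number singular e- → evivitshi.
Attach aspect imperfective vo- → voevivitshi.
Attach polarity affirmative -sha → voevivitshisha.
Apply vowel harmony: voevivitshisha → veevivitshishe.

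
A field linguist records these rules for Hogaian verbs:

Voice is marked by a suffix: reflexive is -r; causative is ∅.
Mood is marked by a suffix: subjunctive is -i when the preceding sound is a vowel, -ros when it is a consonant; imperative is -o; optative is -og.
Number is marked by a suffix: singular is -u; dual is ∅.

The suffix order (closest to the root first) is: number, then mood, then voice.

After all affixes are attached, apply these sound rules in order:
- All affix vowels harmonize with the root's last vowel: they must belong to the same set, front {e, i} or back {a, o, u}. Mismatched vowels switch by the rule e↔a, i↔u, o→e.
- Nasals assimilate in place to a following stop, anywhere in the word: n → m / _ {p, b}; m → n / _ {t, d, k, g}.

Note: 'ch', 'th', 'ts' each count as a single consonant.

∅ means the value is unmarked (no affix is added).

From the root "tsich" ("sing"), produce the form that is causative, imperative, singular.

Attach number singular -u → tsichu.
Attach mood imperative -o → tsichuo.
voice = causative: zero marking, form stays tsichuo.
Apply vowel harmony: tsichuo → tsichie.
Nasal assimilation: no change.

tsichie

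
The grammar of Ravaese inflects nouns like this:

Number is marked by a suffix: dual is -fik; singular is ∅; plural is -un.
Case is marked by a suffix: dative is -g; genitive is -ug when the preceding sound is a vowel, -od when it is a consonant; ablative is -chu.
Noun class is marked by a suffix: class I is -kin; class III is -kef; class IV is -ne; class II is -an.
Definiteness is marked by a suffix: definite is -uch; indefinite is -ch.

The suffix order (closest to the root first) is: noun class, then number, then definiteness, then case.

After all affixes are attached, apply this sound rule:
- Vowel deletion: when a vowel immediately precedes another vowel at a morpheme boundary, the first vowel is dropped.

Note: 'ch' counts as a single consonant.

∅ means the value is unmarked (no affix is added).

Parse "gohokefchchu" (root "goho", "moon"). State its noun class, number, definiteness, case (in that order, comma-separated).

class III, singular, indefinite, ablative

Segment: goho-kef-ch-chu.
noun class: -kef → class III.
number: ∅ → singular.
definiteness: -ch → indefinite.
case: -chu → ablative.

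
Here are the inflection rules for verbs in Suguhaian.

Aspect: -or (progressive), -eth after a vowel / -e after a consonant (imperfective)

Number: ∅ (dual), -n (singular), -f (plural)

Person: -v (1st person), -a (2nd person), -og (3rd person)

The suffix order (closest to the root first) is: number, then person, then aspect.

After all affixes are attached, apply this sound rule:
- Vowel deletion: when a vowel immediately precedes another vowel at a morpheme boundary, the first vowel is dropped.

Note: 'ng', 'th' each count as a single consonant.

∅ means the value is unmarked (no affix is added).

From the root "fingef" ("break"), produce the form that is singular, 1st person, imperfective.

fingefnve

Attach number singular -n → fingefn.
Attach person 1st person -v → fingefnv.
Attach aspect imperfective -e (after consonant 'v') → fingefnve.
Vowel deletion: no change.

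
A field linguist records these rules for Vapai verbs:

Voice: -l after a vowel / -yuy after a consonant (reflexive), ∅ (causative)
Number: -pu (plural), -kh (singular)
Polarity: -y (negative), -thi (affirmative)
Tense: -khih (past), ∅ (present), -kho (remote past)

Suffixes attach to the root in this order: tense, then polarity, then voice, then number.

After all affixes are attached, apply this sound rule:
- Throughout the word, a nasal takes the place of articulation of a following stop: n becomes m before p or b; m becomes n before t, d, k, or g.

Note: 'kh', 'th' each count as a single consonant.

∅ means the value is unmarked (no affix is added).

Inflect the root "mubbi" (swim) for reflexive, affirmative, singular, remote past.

mubbikhothilkh

Attach tense remote past -kho → mubbikho.
Attach polarity affirmative -thi → mubbikhothi.
Attach voice reflexive -l (after vowel 'i') → mubbikhothil.
Attach number singular -kh → mubbikhothilkh.
Nasal assimilation: no change.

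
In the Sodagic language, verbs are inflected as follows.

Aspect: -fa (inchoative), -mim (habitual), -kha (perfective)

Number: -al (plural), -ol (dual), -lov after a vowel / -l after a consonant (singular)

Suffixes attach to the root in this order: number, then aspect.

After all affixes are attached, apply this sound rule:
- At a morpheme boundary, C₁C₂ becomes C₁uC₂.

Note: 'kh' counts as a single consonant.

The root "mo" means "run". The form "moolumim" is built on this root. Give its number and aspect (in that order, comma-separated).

Segment: mo-ol-mim.
number: -ol → dual.
aspect: -mim → habitual.

dual, habitual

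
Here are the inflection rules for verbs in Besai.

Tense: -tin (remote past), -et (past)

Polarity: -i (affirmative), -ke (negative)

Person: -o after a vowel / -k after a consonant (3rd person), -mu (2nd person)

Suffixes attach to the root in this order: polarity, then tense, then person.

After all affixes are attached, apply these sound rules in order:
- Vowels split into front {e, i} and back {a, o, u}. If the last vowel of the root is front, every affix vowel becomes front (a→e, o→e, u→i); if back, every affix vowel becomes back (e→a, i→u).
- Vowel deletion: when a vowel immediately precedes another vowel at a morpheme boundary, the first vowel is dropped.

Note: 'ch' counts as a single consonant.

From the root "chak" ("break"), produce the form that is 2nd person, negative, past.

chakkatmu

Attach polarity negative -ke → chakke.
Attach tense past -et → chakkeet.
Attach person 2nd person -mu → chakkeetmu.
Apply vowel harmony: chakkeetmu → chakkaatmu.
Apply vowel deletion: chakkaatmu → chakkatmu.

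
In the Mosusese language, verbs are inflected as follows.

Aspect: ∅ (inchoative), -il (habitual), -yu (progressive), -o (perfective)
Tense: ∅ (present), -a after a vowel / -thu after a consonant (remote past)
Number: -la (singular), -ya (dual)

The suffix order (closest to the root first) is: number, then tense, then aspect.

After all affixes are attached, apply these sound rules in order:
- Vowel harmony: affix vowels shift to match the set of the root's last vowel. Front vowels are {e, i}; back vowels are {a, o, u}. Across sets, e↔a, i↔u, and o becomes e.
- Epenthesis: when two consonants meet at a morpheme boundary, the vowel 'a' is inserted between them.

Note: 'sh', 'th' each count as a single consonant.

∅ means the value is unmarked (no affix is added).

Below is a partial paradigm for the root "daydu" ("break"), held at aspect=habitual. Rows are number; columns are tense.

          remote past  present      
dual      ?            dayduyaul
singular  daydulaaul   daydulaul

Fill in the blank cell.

dayduyaaul

Attach number dual -ya → dayduya.
Attach tense remote past -a (after vowel 'a') → dayduyaa.
Attach aspect habitual -il → dayduyaail.
Apply vowel harmony: dayduyaail → dayduyaaul.
Epenthesis: no change.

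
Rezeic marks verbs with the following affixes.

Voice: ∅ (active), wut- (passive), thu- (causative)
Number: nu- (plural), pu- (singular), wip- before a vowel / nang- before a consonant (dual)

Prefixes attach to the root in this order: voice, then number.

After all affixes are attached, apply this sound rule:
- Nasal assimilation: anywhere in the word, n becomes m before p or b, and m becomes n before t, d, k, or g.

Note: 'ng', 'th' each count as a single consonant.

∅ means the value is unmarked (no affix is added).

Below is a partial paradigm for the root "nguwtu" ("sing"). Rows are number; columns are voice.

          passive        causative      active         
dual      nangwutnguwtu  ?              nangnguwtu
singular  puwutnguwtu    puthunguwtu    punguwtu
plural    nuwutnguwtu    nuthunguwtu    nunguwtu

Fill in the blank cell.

Attach voice causative thu- → thunguwtu.
Attach number dual nang- (before consonant 'th') → nangthunguwtu.
Nasal assimilation: no change.

nangthunguwtu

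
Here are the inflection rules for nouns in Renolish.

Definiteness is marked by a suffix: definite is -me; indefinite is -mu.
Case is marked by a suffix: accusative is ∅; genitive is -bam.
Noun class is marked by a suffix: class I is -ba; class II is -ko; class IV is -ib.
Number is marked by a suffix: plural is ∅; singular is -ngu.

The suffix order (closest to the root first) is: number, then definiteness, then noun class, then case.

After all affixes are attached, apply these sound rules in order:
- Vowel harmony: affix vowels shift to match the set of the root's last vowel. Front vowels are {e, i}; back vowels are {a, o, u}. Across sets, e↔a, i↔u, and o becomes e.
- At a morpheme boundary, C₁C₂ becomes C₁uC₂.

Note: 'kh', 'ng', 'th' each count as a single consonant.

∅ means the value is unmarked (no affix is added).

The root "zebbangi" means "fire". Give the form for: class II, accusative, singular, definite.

Attach number singular -ngu → zebbangingu.
Attach definiteness definite -me → zebbangingume.
Attach noun class class II -ko → zebbangingumeko.
case = accusative: zero marking, form stays zebbangingumeko.
Apply vowel harmony: zebbangingumeko → zebbangingimeke.
Epenthesis: no change.

zebbangingimeke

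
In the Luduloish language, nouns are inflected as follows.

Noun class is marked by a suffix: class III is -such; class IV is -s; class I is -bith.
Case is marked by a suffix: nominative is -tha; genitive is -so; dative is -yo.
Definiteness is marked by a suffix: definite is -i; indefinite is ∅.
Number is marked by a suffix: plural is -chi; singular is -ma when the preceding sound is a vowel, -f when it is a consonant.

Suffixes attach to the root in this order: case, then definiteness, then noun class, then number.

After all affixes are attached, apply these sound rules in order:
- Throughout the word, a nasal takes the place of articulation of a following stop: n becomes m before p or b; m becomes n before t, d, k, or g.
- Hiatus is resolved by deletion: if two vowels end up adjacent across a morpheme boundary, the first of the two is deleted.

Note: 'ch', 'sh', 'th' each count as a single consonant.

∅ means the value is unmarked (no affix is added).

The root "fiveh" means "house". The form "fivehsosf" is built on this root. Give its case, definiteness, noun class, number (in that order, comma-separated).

Segment: fiveh-so-s-f.
case: -so → genitive.
definiteness: ∅ → indefinite.
noun class: -s → class IV.
number: -ma/f → singular.

genitive, indefinite, class IV, singular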